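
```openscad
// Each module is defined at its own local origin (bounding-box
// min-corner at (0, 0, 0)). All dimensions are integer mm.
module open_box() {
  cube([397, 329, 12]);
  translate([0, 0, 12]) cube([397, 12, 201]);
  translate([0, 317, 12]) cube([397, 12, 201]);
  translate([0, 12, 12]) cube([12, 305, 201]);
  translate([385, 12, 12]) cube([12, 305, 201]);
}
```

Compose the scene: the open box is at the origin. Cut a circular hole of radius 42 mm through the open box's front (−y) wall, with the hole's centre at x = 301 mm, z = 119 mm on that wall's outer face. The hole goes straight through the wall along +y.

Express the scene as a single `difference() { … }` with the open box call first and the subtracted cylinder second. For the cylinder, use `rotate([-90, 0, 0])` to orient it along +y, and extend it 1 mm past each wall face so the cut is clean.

difference() {
  open_box();
  translate([301, -1, 119]) rotate([-90, 0, 0]) cylinder(h = 14, r = 42);
}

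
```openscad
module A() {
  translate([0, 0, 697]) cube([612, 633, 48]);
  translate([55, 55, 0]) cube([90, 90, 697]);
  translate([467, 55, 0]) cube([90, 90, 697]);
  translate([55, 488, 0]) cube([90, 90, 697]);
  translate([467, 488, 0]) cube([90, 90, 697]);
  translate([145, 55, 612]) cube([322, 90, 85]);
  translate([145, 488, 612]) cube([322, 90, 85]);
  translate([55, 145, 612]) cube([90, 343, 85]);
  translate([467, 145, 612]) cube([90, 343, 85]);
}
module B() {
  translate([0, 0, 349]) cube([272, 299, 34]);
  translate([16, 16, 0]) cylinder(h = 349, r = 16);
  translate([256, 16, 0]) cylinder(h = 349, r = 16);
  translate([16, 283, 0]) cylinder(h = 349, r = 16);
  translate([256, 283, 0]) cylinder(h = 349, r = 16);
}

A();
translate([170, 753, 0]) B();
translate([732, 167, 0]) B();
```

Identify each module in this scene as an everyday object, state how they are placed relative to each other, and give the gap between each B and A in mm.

A is a table. B is a stool. Two stools sit around the table at the +y, +x sides. The gap between each stool and the table is 120 mm.

Each stool's nearest face is 120 mm from the table's bounding box.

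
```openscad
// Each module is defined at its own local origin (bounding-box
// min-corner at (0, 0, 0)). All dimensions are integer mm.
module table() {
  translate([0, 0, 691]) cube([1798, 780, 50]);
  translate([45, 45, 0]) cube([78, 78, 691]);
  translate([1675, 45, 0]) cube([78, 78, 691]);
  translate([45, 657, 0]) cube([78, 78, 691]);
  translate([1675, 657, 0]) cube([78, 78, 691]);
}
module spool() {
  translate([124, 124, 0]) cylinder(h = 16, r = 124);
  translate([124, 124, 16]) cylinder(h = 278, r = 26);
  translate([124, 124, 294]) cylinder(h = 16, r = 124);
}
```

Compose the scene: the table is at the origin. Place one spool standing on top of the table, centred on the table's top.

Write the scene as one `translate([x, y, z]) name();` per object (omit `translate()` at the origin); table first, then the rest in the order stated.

table();
translate([775, 266, 741]) spool();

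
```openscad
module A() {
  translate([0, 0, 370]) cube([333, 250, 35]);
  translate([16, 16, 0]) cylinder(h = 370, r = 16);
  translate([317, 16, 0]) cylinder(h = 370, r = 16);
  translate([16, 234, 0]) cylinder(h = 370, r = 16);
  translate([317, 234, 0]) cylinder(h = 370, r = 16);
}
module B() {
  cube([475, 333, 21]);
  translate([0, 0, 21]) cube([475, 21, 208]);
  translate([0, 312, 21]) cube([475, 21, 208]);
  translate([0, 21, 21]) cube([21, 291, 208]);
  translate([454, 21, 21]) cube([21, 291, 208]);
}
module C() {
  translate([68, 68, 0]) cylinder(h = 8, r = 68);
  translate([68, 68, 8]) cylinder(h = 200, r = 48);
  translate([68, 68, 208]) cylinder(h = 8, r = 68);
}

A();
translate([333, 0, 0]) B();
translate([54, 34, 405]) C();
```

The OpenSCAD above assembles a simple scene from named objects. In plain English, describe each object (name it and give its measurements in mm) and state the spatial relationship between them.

A is a four-legged stool. The seat is a 333×250×35 mm slab whose top surface is at z = 405 mm; four round legs, each 32 mm in diameter, run from the floor (z = 0) to the underside of the seat, each leg's axis is inset half a diameter from the nearest pair of seat edges (so the leg's bounding box is flush with the corner).

B is an open storage box with external size 475×333×229 mm and wall thickness 21 mm (the base is also 21 mm thick). The base covers the whole footprint; the four walls stand on the base, with the y-facing walls full-width and the x-facing walls fitting between their inner faces.

C is a spool: two coaxial disc flanges of radius 68 mm and thickness 8 mm, joined by a core cylinder of radius 48 mm and height 200 mm. The lower flange rests on z = 0 and the three cylinders share a vertical axis.

The open box is against the stool's +x side, with their −y faces flush. The spool is on top of the stool.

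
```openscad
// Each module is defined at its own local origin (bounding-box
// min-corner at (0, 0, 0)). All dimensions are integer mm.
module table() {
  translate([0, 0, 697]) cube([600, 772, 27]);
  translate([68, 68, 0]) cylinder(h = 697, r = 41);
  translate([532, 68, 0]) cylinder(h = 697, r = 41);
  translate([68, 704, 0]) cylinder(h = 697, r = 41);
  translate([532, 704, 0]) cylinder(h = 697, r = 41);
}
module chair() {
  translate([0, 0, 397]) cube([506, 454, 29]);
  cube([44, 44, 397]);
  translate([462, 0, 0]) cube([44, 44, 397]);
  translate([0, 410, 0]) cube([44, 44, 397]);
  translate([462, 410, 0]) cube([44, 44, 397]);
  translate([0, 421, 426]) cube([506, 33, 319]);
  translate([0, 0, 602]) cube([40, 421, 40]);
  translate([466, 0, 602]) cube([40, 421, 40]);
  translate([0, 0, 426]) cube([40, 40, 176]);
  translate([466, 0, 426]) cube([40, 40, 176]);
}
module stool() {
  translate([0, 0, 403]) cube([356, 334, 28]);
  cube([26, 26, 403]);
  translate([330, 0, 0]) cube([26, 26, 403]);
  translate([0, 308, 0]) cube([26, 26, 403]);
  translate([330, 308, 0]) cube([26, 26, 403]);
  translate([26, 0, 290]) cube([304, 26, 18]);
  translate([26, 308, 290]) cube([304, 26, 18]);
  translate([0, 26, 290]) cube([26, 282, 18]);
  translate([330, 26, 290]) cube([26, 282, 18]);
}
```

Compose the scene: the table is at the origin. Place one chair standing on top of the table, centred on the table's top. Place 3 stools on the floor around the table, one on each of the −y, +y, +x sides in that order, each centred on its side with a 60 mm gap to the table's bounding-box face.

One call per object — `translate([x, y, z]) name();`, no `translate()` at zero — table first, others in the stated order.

table();
translate([47, 159, 724]) chair();
translate([122, -394, 0]) stool();
translate([122, 832, 0]) stool();
translate([660, 219, 0]) stool();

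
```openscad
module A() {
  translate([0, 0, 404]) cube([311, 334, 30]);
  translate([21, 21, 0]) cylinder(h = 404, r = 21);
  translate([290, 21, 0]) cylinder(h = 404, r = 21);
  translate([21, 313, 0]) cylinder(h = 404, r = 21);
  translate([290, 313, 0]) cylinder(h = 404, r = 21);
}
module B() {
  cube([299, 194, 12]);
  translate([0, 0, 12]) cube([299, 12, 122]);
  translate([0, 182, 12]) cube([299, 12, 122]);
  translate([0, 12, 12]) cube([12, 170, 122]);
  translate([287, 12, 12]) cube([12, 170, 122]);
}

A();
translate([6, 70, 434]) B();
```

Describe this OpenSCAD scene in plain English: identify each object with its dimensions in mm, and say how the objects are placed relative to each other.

A is a four-legged stool. The seat is 311×334 mm, 30 mm thick, top at z = 434 mm. It stands on four round legs, each 42 mm in diameter, from z = 0 to the seat underside, each leg's axis is inset half a diameter from the nearest pair of seat edges (so the leg's bounding box is flush with the corner).

B is an open-topped rectangular box: outside dimensions 299×194×134 mm, with a uniform wall and base thickness of 12 mm. The base is a full 299×194 slab on the floor; four walls sit on top of the base. The front and back walls (the −y and +y sides) span the full width; the two side walls fit between them.

The open box is on top of the stool, centred.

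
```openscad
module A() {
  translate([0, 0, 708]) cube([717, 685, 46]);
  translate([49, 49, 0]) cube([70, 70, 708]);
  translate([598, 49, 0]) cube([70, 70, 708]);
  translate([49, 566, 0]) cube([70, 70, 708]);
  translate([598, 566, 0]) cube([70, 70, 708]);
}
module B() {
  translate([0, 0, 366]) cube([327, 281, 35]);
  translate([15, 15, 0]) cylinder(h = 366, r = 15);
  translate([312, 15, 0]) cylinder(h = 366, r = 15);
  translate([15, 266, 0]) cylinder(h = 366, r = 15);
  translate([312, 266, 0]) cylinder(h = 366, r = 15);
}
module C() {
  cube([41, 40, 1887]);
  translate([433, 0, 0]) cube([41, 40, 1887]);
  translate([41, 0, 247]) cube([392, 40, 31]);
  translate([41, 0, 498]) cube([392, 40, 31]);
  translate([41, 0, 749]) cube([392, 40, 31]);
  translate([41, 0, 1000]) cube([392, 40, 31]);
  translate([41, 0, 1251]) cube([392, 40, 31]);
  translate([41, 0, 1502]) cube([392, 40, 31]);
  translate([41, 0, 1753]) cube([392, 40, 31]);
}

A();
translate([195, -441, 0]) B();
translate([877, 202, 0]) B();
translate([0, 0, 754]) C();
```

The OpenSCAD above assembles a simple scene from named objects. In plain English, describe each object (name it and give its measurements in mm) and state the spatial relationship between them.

A is a rectangular dining table. The top is 717×685×46 mm with its upper surface at z = 754 mm. It stands on four 70×70 mm square legs, each inset 49 mm from the nearest pair of top edges, running from the floor to the underside of the top.

B is a simple wooden stool: a rectangular seat 327 mm (x) by 281 mm (y), 35 mm thick, top face at z = 401 mm, on four round legs, each 30 mm in diameter. The legs rest on z = 0, each leg's axis is inset half a diameter from the nearest pair of seat edges (so the leg's bounding box is flush with the corner).

C is a straight ladder. Two 41×40 mm vertical rails, 1887 mm tall, stand 474 mm apart (outside-to-outside) with their front faces coplanar on the −y side. 7 rungs, each 40 mm deep and 31 mm tall, span between the inner faces of the rails, front faces flush with the rails. The lowest rung's underside is at z = 247 mm and rungs are spaced 251 mm apart (underside to underside).

Two stools sit around the table at the −y, +x sides. The ladder is on top of the table.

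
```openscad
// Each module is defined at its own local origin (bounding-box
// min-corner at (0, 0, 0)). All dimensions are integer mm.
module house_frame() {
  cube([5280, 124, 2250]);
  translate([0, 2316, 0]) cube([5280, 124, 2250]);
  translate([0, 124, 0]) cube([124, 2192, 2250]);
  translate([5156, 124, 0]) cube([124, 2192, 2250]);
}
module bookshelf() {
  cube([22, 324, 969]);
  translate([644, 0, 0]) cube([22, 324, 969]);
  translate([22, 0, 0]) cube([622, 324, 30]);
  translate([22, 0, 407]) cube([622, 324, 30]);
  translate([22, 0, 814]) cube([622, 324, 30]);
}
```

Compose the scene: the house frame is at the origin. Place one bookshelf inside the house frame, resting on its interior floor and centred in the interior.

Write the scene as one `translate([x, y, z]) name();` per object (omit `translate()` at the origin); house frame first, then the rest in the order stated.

house_frame();
translate([2307, 1058, 0]) bookshelf();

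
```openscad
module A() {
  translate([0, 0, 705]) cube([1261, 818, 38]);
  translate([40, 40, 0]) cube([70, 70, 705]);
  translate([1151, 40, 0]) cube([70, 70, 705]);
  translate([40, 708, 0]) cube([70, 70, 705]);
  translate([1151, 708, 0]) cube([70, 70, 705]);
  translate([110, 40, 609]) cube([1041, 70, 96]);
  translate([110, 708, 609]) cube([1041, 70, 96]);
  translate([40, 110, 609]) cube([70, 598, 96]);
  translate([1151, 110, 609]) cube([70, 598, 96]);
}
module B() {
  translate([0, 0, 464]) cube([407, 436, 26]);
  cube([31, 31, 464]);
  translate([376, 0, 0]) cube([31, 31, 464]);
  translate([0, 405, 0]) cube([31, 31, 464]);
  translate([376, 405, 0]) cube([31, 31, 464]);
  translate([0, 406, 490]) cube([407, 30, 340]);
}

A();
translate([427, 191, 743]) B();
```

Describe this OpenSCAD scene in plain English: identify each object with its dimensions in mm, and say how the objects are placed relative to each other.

A is a table with a 1261×818 mm rectangular top, 38 mm thick, top surface at z = 743 mm, supported by four 70×70 mm square legs, each inset 40 mm from the nearest pair of top edges, running from the floor. Four apron rails, 70 mm thick and 96 mm tall, run between adjacent legs with their top edges flush with the underside of the top and their outer faces flush with the legs' outer faces.

B is a chair. The seat is a 407×436×26 mm slab with its top at z = 490 mm, on four 31×31 mm corner legs (flush with the seat edges, standing on z = 0). A flat backrest 30 mm thick, 340 mm tall, spans the full seat width and rises from the seat top along its +y edge, rear face flush with the rear of the seat.

The chair is on top of the table, centred.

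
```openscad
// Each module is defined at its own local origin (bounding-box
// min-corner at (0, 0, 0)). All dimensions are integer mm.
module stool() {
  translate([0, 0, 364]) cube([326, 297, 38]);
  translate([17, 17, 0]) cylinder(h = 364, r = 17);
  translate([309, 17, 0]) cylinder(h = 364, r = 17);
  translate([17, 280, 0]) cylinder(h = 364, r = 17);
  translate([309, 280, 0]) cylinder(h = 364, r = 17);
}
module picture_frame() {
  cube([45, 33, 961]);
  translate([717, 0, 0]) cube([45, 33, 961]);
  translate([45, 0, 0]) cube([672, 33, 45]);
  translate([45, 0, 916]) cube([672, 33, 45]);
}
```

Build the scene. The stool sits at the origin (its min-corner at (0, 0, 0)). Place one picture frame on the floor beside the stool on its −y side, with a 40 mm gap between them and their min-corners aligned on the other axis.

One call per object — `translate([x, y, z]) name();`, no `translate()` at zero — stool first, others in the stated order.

stool();
translate([0, -73, 0]) picture_frame();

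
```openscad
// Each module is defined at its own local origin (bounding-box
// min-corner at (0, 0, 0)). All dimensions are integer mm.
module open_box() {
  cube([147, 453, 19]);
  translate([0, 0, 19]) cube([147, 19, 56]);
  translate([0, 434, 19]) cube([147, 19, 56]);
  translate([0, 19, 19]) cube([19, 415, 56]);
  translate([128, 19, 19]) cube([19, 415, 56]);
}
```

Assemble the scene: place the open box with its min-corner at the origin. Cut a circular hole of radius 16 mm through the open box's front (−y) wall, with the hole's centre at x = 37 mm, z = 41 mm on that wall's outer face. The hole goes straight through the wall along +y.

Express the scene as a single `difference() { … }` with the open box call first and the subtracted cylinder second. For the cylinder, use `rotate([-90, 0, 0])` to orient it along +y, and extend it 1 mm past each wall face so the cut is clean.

difference() {
  open_box();
  translate([37, -1, 41]) rotate([-90, 0, 0]) cylinder(h = 21, r = 16);
}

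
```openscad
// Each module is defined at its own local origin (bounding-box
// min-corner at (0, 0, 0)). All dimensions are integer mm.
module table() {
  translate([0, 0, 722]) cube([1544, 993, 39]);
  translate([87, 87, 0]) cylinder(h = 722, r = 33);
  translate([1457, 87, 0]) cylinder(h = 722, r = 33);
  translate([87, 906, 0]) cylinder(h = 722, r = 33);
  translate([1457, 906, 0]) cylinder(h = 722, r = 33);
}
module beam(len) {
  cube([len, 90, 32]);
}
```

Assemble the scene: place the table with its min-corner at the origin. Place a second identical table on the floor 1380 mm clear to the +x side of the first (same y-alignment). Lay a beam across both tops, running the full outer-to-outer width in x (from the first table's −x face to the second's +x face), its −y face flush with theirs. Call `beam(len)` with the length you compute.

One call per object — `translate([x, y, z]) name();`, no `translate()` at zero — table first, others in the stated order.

table();
translate([2924, 0, 0]) table();
translate([0, 0, 761]) beam(4468);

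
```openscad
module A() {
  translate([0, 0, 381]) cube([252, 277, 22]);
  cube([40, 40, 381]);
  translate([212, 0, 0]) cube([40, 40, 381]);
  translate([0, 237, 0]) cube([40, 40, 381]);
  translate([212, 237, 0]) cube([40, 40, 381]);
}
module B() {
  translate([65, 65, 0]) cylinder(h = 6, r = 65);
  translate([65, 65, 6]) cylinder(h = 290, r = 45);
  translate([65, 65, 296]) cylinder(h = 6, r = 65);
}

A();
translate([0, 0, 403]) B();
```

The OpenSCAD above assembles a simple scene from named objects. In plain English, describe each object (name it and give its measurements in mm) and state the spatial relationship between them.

A is a four-legged stool. The seat is a 252×277×22 mm slab whose top surface is at z = 403 mm; four square legs, each 40×40 mm in cross-section, run from the floor (z = 0) to the underside of the seat, each flush with a corner of the seat.

B is a spool: two coaxial disc flanges of radius 65 mm and thickness 6 mm, joined by a core cylinder of radius 45 mm and height 290 mm. The lower flange rests on z = 0 and the three cylinders share a vertical axis.

The spool is on top of the stool.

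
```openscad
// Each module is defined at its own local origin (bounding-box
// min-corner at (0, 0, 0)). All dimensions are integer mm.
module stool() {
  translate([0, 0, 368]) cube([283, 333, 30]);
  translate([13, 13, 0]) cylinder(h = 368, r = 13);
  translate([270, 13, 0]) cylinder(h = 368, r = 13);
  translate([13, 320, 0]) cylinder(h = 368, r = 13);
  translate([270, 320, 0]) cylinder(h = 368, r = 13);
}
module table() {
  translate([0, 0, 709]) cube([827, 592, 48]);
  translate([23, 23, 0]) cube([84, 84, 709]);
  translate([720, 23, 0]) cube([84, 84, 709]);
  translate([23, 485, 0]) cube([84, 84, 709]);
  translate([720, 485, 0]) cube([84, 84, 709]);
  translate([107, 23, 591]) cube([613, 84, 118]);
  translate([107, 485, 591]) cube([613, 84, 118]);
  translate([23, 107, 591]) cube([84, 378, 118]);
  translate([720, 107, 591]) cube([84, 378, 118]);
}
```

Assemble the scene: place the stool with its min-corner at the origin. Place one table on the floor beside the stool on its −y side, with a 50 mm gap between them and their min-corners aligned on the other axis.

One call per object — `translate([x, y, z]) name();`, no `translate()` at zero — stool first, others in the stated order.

stool();
translate([0, -642, 0]) table();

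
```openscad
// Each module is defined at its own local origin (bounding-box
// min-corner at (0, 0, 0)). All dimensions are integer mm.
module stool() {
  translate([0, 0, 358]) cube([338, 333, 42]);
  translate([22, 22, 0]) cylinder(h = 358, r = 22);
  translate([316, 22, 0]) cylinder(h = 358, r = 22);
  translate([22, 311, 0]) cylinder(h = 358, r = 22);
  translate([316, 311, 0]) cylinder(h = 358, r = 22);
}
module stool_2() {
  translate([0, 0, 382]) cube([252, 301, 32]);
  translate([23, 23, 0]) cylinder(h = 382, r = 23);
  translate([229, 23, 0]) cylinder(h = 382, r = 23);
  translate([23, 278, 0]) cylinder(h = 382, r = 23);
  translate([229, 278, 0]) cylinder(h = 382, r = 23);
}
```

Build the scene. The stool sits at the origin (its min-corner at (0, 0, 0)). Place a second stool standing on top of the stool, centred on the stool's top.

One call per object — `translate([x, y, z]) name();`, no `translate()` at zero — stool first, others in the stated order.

stool();
translate([43, 16, 400]) stool_2();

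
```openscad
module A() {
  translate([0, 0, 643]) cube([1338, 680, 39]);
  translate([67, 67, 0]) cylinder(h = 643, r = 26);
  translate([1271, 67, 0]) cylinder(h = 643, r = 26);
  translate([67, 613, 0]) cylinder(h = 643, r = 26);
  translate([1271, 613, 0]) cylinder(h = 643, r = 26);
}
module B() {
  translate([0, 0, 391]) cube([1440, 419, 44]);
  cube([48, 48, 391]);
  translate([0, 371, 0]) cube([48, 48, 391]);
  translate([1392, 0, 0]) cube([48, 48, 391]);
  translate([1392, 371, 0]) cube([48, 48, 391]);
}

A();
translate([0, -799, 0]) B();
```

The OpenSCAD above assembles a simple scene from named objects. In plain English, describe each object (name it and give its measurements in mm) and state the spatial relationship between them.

A is a table: top 1338 mm (x) × 680 mm (y), 39 mm thick, upper face at z = 682 mm, on four round legs of 52 mm diameter, each leg's bounding box inset 41 mm from the nearest pair of top edges, running from z = 0 to the bottom of the top.

B is a bench: a 1440×419 mm seat slab, 44 mm thick, top at z = 435 mm, on four 48×48 mm square legs flush with the seat corners and standing on z = 0.

The bench is on the floor beside the table on its −y side.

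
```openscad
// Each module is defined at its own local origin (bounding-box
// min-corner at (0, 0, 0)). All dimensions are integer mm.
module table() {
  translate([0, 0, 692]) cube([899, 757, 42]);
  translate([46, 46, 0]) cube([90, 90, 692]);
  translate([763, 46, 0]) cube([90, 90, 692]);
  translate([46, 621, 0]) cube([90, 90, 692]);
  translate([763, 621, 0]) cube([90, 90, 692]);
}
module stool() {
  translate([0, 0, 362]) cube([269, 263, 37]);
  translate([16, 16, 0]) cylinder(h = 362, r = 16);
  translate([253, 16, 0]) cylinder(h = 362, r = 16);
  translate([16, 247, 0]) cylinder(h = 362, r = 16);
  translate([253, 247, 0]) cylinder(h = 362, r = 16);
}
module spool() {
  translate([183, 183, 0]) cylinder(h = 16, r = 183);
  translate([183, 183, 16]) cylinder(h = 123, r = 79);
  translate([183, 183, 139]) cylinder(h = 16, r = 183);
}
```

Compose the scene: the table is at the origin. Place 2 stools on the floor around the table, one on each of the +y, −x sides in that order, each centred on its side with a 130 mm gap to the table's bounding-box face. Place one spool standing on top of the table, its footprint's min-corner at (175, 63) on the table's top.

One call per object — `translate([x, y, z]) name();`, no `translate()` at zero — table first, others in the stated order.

table();
translate([315, 887, 0]) stool();
translate([-399, 247, 0]) stool();
translate([175, 63, 734]) spool();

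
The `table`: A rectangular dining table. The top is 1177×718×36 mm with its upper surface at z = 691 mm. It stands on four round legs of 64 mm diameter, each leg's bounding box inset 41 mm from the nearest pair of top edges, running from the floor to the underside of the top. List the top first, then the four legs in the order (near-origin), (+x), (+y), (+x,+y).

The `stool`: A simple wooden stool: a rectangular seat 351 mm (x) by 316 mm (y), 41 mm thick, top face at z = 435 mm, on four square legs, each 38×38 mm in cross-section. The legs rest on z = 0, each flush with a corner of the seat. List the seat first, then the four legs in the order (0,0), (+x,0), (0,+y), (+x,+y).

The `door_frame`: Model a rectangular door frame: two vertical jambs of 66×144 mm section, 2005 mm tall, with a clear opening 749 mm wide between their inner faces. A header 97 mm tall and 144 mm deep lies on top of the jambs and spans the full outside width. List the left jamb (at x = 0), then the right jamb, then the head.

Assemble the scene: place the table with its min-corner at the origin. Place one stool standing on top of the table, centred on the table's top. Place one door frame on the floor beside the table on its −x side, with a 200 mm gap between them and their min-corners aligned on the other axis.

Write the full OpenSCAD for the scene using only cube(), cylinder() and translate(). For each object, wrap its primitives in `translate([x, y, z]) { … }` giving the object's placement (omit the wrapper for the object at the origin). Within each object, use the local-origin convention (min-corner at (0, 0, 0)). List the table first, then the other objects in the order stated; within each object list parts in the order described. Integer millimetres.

translate([0, 0, 655]) cube([1177, 718, 36]);
translate([73, 73, 0]) cylinder(h = 655, r = 32);
translate([1104, 73, 0]) cylinder(h = 655, r = 32);
translate([73, 645, 0]) cylinder(h = 655, r = 32);
translate([1104, 645, 0]) cylinder(h = 655, r = 32);
translate([413, 201, 691]) {
  translate([0, 0, 394]) cube([351, 316, 41]);
  cube([38, 38, 394]);
  translate([313, 0, 0]) cube([38, 38, 394]);
  translate([0, 278, 0]) cube([38, 38, 394]);
  translate([313, 278, 0]) cube([38, 38, 394]);
}
translate([-1081, 0, 0]) {
  cube([66, 144, 2005]);
  translate([815, 0, 0]) cube([66, 144, 2005]);
  translate([0, 0, 2005]) cube([881, 144, 97]);
}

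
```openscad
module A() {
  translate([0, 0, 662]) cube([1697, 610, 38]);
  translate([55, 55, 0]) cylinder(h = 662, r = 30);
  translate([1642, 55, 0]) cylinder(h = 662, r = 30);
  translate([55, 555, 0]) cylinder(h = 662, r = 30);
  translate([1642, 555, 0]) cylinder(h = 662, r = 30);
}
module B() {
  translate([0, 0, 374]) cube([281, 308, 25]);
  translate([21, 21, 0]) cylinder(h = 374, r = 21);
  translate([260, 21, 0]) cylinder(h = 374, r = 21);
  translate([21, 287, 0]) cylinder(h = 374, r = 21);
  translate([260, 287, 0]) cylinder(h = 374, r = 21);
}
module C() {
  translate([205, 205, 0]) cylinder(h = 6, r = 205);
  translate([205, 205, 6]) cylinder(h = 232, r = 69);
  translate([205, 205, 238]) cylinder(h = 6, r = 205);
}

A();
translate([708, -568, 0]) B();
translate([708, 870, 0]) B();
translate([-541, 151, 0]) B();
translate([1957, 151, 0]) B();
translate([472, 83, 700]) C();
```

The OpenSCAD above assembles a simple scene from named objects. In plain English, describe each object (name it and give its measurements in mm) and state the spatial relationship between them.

A is a table with a 1697×610 mm rectangular top, 38 mm thick, top surface at z = 700 mm, supported by four round legs of 60 mm diameter, each leg's bounding box inset 25 mm from the nearest pair of top edges, running from the floor.

B is a four-legged stool. The seat is 281×308 mm, 25 mm thick, top at z = 399 mm. It stands on four round legs, each 42 mm in diameter, from z = 0 to the seat underside, each leg's axis is inset half a diameter from the nearest pair of seat edges (so the leg's bounding box is flush with the corner).

C is a spool: two coaxial disc flanges of radius 205 mm and thickness 6 mm, joined by a core cylinder of radius 69 mm and height 232 mm. The lower flange rests on z = 0 and the three cylinders share a vertical axis.

Four stools sit around the table at the −y, +y, −x, +x sides. The spool is on top of the table.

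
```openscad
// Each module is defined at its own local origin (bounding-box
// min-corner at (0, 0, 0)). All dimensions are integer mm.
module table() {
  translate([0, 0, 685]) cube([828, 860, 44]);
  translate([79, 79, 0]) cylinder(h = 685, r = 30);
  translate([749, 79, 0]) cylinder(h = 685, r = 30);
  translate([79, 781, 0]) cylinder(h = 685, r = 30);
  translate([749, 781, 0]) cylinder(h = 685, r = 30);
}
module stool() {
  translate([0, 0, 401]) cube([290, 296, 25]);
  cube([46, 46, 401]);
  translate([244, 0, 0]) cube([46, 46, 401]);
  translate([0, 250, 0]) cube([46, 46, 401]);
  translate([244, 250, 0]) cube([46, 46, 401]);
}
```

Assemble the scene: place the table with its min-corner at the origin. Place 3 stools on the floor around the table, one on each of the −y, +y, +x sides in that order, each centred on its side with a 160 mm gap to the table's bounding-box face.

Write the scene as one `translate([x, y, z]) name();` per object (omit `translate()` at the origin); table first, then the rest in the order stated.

table();
translate([269, -456, 0]) stool();
translate([269, 1020, 0]) stool();
translate([988, 282, 0]) stool();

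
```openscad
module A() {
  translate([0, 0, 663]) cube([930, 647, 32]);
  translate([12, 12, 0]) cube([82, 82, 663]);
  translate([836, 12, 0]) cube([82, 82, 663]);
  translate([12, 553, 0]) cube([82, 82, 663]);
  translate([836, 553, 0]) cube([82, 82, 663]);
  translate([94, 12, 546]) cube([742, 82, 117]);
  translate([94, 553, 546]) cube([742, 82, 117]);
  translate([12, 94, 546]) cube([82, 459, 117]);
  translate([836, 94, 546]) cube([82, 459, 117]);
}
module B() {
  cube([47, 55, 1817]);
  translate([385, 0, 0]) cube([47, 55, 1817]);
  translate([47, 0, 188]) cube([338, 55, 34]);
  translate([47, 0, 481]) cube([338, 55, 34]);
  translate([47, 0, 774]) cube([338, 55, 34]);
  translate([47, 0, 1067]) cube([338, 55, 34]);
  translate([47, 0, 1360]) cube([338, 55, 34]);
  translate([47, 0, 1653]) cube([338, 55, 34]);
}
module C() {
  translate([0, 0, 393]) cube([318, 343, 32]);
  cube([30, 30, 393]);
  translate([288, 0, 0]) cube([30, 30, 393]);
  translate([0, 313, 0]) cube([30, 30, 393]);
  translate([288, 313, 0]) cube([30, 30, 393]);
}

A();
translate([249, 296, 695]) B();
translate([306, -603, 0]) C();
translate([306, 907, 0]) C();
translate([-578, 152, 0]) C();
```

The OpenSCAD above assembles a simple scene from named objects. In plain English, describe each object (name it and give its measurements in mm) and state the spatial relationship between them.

A is a rectangular dining table. The top is 930×647×32 mm with its upper surface at z = 695 mm. It stands on four 82×82 mm square legs, each inset 12 mm from the nearest pair of top edges, running from the floor to the underside of the top. Four apron rails, 82 mm thick and 117 mm tall, run between adjacent legs with their top edges flush with the underside of the top and their outer faces flush with the legs' outer faces.

B is a wooden ladder with two side rails of 47×55 mm section and 1817 mm height, set 432 mm apart overall. Between them run 6 rectangular rungs (55 mm deep, 34 mm thick), front faces flush with the rails' −y face. The bottom of the first rung is 188 mm above the floor and each subsequent rung is 293 mm higher than the one below.

C is a four-legged stool. The seat is 318×343 mm, 32 mm thick, top at z = 425 mm. It stands on four square legs, each 30×30 mm in cross-section, from z = 0 to the seat underside, each flush with a corner of the seat.

The ladder is on top of the table, centred. Three stools sit around the table at the −y, +y, −x sides.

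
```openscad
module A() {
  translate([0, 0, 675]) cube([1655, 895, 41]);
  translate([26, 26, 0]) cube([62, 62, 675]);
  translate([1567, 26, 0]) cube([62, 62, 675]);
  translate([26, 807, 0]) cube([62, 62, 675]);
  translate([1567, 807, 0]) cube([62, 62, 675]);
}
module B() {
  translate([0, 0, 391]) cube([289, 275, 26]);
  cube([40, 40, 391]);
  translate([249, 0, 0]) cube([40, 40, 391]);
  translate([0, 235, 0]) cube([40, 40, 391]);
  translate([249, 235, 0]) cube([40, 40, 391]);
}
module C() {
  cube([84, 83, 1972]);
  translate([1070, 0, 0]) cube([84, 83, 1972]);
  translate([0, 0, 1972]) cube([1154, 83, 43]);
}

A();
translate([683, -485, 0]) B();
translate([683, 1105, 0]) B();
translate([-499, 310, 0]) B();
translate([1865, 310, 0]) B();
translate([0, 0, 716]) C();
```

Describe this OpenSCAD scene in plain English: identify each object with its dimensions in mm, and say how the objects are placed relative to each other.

A is a table with a 1655×895 mm rectangular top, 41 mm thick, top surface at z = 716 mm, supported by four 62×62 mm square legs, each inset 26 mm from the nearest pair of top edges, running from the floor.

B is a simple wooden stool: a rectangular seat 289 mm (x) by 275 mm (y), 26 mm thick, top face at z = 417 mm, on four square legs, each 40×40 mm in cross-section. The legs rest on z = 0, each flush with a corner of the seat.

C is a door frame. The clear opening is 986 mm wide and 1972 mm high. Two 84 mm wide jambs, 83 mm deep, stand either side of the opening from the floor to the top of the opening. A 43 mm thick head sits across the top of both jambs, spanning the full outside width of the frame.

Four stools sit around the table at the −y, +y, −x, +x sides. The door frame is on top of the table.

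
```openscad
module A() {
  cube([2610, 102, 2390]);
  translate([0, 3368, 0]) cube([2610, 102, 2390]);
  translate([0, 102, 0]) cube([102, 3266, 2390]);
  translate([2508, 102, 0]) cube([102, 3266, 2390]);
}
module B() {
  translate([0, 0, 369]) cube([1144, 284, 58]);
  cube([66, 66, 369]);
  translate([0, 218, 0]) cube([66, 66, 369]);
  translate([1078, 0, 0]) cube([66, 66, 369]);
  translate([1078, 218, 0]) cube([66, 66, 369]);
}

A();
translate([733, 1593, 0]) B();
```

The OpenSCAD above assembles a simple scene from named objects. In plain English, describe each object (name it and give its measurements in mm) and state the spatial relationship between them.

A is the wall frame of a small rectangular building: four walls, each 2390 mm tall and 102 mm thick, enclosing a footprint 2610 mm (x) by 3470 mm (y) outside-to-outside, with no floor or roof. The front and back walls (the −y and +y sides) span the full width; the two side walls fit between them.

B is a bench: a 1144×284 mm seat slab, 58 mm thick, top at z = 427 mm, on four 66×66 mm square legs flush with the seat corners and standing on z = 0.

The bench sits inside the house frame, centred.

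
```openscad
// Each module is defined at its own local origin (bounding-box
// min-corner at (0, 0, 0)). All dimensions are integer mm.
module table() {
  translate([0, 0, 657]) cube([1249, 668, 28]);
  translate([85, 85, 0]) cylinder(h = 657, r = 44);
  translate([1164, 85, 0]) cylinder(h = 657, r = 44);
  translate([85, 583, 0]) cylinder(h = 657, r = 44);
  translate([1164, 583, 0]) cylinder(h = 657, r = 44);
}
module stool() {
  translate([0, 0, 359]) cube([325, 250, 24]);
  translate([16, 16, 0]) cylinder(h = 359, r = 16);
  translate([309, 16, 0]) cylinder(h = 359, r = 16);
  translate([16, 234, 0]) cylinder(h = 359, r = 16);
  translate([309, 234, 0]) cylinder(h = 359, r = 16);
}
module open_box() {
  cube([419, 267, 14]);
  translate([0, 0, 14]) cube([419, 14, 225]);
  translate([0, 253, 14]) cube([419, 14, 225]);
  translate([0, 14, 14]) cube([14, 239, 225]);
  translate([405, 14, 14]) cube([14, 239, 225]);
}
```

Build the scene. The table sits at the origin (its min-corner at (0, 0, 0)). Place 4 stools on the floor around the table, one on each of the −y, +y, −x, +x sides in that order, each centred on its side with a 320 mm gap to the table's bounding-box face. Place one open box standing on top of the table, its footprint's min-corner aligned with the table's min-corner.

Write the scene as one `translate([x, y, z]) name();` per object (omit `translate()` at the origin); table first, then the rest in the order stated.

table();
translate([462, -570, 0]) stool();
translate([462, 988, 0]) stool();
translate([-645, 209, 0]) stool();
translate([1569, 209, 0]) stool();
translate([0, 0, 685]) open_box();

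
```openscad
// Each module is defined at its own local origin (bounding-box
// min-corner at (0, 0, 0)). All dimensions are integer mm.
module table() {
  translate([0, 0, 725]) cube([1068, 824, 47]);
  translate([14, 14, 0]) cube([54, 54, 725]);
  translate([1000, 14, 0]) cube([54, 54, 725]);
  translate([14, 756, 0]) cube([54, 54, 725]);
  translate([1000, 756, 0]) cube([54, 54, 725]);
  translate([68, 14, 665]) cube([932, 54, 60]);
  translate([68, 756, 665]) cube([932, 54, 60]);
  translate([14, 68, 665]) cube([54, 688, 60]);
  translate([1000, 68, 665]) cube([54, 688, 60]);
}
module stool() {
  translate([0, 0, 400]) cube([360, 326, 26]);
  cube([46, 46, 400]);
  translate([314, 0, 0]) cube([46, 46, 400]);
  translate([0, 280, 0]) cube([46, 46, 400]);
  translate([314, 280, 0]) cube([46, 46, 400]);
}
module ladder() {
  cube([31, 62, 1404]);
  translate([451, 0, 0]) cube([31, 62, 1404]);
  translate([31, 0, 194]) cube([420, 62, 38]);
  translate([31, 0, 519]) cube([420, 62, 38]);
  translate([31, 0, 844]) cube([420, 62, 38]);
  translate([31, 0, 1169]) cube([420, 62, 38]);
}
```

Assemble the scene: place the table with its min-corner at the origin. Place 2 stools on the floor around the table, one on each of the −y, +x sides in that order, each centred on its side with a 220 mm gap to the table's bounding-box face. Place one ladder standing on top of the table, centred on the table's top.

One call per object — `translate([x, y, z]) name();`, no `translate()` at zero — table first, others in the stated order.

table();
translate([354, -546, 0]) stool();
translate([1288, 249, 0]) stool();
translate([293, 381, 772]) ladder();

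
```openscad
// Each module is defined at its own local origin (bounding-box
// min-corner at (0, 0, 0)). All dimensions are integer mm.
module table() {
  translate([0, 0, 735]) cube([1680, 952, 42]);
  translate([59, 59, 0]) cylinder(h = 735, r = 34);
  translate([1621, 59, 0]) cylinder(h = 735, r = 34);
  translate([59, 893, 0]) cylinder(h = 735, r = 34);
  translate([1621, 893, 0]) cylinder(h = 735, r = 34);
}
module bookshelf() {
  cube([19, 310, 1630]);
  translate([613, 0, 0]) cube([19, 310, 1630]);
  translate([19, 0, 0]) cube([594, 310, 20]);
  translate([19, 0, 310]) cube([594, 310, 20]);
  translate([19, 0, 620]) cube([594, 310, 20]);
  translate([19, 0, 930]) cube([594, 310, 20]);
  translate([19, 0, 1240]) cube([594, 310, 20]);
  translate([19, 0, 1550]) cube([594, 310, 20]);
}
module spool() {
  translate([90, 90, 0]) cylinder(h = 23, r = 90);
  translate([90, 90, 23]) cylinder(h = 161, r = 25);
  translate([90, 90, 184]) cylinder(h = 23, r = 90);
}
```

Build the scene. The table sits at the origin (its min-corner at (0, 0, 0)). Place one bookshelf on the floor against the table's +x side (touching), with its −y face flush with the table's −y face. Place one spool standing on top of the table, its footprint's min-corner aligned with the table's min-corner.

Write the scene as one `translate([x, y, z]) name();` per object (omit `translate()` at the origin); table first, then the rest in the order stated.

table();
translate([1680, 0, 0]) bookshelf();
translate([0, 0, 777]) spool();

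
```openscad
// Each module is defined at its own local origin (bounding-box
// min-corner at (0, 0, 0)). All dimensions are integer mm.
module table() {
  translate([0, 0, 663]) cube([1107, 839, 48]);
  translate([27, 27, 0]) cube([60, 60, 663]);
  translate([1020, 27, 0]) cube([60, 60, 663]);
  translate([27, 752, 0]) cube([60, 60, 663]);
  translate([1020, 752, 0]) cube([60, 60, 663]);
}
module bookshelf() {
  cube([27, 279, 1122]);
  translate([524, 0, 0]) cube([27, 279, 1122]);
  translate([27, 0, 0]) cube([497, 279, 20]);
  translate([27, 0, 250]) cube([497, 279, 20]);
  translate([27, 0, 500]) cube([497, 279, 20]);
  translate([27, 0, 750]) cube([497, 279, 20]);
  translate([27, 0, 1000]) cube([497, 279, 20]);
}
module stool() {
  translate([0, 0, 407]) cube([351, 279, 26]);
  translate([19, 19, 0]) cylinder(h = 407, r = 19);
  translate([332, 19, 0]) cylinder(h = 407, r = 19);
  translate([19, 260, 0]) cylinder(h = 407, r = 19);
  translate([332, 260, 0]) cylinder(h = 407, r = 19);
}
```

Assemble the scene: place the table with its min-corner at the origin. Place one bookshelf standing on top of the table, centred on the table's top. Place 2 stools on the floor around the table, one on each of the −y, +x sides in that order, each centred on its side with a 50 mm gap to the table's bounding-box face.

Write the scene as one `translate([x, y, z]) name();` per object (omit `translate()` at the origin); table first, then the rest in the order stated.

table();
translate([278, 280, 711]) bookshelf();
translate([378, -329, 0]) stool();
translate([1157, 280, 0]) stool();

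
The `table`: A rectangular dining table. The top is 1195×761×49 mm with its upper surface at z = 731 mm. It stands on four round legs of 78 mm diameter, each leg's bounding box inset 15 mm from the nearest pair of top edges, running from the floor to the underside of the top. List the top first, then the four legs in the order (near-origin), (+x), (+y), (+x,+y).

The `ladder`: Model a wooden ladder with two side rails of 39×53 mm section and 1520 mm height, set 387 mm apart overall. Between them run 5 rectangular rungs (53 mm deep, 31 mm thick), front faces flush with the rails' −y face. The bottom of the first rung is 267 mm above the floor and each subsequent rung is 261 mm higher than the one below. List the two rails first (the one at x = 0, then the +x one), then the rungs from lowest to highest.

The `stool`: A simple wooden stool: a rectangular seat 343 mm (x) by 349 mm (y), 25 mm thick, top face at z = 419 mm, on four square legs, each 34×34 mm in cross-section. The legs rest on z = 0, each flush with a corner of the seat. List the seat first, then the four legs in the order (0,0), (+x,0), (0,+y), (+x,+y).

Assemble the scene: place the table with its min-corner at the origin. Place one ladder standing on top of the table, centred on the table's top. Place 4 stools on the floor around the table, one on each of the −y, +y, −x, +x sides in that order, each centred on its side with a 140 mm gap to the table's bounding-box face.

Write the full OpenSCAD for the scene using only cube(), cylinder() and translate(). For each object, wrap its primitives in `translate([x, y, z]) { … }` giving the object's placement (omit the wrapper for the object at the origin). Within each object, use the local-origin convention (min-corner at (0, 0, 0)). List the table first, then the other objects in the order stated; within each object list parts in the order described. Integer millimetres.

translate([0, 0, 682]) cube([1195, 761, 49]);
translate([54, 54, 0]) cylinder(h = 682, r = 39);
translate([1141, 54, 0]) cylinder(h = 682, r = 39);
translate([54, 707, 0]) cylinder(h = 682, r = 39);
translate([1141, 707, 0]) cylinder(h = 682, r = 39);
translate([404, 354, 731]) {
  cube([39, 53, 1520]);
  translate([348, 0, 0]) cube([39, 53, 1520]);
  translate([39, 0, 267]) cube([309, 53, 31]);
  translate([39, 0, 528]) cube([309, 53, 31]);
  translate([39, 0, 789]) cube([309, 53, 31]);
  translate([39, 0, 1050]) cube([309, 53, 31]);
  translate([39, 0, 1311]) cube([309, 53, 31]);
}
translate([426, -489, 0]) {
  translate([0, 0, 394]) cube([343, 349, 25]);
  cube([34, 34, 394]);
  translate([309, 0, 0]) cube([34, 34, 394]);
  translate([0, 315, 0]) cube([34, 34, 394]);
  translate([309, 315, 0]) cube([34, 34, 394]);
}
translate([426, 901, 0]) {
  translate([0, 0, 394]) cube([343, 349, 25]);
  cube([34, 34, 394]);
  translate([309, 0, 0]) cube([34, 34, 394]);
  translate([0, 315, 0]) cube([34, 34, 394]);
  translate([309, 315, 0]) cube([34, 34, 394]);
}
translate([-483, 206, 0]) {
  translate([0, 0, 394]) cube([343, 349, 25]);
  cube([34, 34, 394]);
  translate([309, 0, 0]) cube([34, 34, 394]);
  translate([0, 315, 0]) cube([34, 34, 394]);
  translate([309, 315, 0]) cube([34, 34, 394]);
}
translate([1335, 206, 0]) {
  translate([0, 0, 394]) cube([343, 349, 25]);
  cube([34, 34, 394]);
  translate([309, 0, 0]) cube([34, 34, 394]);
  translate([0, 315, 0]) cube([34, 34, 394]);
  translate([309, 315, 0]) cube([34, 34, 394]);
}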